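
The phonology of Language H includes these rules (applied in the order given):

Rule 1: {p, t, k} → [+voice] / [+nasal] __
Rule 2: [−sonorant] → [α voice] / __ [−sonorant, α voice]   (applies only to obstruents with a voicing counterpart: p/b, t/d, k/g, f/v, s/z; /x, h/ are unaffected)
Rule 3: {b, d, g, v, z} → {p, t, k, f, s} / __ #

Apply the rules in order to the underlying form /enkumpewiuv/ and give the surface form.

Rule 1 (post-nasal voicing): /k/ is a voiceless stop immediately after the nasal /n/, so it voices to [g]. /p/ is a voiceless stop immediately after the nasal /m/, so it voices to [b]. /enkumpewiuv/ → engumbewiuv.
Rule 2 (regressive voicing assimilation): no segment meets the environment; /engumbewiuv/ is unchanged.
Rule 3 (final devoicing): /v/ is a voiced obstruent in word-final position, so it devoices to [f]. /engumbewiuv/ → engumbewiuf.

engumbewiuf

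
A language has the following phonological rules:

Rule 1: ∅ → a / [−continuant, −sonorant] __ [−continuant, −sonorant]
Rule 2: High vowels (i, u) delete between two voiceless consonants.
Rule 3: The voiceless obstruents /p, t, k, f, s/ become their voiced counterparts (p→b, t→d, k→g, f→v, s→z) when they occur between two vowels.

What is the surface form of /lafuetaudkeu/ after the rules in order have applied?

lavuedaudageu

Rule 1 (stop-cluster a-epenthesis): /d/ and /k/ form a stop–stop cluster, so [a] is inserted between them. /lafuetaudkeu/ → lafuetaudakeu.
Rule 2 (high vowel syncope): no segment meets the environment; /lafuetaudakeu/ is unchanged.
Rule 3 (intervocalic voicing): /f/ is a voiceless obstruent between vowels /a/ and /u/, so it voices to [v]. /t/ is a voiceless obstruent between vowels /e/ and /a/, so it voices to [d]. /k/ is a voiceless obstruent between vowels /a/ and /e/, so it voices to [g]. /lafuetaudakeu/ → lavuedaudageu.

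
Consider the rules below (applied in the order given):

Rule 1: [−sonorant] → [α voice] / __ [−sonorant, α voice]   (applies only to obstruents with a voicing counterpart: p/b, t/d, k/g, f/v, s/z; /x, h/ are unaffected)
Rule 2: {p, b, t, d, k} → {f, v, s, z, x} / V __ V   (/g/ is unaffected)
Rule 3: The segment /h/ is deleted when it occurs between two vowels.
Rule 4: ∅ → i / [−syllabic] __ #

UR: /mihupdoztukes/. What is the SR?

miubdostuxesi

Rule 1 (regressive voicing assimilation): /p/ precedes the voiced obstruent /d/, so it voices to [b] by assimilation. /z/ precedes the voiceless obstruent /t/, so it devoices to [s] by assimilation. /mihupdoztukes/ → mihubdostukes.
Rule 2 (intervocalic spirantization): /k/ is a stop between vowels /u/ and /e/, so it spirantizes to the fricative [x]. /mihubdostukes/ → mihubdostuxes.
Rule 3 (intervocalic h-deletion): /h/ occurs between vowels /i/ and /u/, so it deletes. /mihubdostuxes/ → miubdostuxes.
Rule 4 (final i-epenthesis): the form ends in the consonant /s/, so [i] is inserted word-finally. /miubdostuxes/ → miubdostuxesi.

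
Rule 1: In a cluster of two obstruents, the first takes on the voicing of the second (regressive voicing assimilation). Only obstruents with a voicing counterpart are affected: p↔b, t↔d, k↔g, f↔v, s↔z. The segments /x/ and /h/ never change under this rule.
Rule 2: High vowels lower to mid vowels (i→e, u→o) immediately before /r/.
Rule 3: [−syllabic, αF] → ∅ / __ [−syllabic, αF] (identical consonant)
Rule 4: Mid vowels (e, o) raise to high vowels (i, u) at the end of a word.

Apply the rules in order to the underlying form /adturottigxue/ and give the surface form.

Rule 1 (regressive voicing assimilation): /d/ precedes the voiceless obstruent /t/, so it devoices to [t] by assimilation. /g/ precedes the voiceless obstruent /x/, so it devoices to [k] by assimilation. /adturottigxue/ → atturottikxue.
Rule 2 (pre-rhotic lowering): /u/ is a high vowel immediately before /r/, so it lowers to [o]. /atturottikxue/ → attorottikxue.
Rule 3 (degemination): /tt/ is a geminate; the first /t/ deletes. /tt/ is a geminate; the first /t/ deletes. /attorottikxue/ → atorotikxue.
Rule 4 (final vowel raising): /e/ is a mid vowel in word-final position, so it raises to [i]. /atorotikxue/ → atorotikxui.

atorotikxui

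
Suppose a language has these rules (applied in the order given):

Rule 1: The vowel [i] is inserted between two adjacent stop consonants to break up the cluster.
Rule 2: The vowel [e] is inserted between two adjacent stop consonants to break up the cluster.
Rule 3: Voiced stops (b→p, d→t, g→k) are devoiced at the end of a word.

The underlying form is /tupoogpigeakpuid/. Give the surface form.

tupoogipigeakipuit

Rule 1 (stop-cluster i-epenthesis): /g/ and /p/ form a stop–stop cluster, so [i] is inserted between them. /k/ and /p/ form a stop–stop cluster, so [i] is inserted between them. /tupoogpigeakpuid/ → tupoogipigeakipuid.
Rule 2 (stop-cluster e-epenthesis): no segment meets the environment; /tupoogipigeakipuid/ is unchanged.
Rule 3 (final devoicing): /d/ is a voiced stop in word-final position, so it devoices to [t]. /tupoogipigeakipuid/ → tupoogipigeakipuit.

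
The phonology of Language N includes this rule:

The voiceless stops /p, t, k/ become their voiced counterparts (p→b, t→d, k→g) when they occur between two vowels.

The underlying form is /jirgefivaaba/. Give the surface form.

No segment of /jirgefivaaba/ meets the structural description of the rule, so the form surfaces unchanged.

jirgefivaaba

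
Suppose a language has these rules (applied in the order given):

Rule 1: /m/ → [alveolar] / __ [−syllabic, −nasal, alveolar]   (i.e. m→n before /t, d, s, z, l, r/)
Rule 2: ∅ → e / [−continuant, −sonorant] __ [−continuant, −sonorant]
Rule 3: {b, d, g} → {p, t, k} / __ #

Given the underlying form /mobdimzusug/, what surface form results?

mobedinzusuk

Rule 1 (nasal place assimilation): /m/ precedes the alveolar consonant /z/, so it assimilates in place to [n]. /mobdimzusug/ → mobdinzusug.
Rule 2 (stop-cluster e-epenthesis): /b/ and /d/ form a stop–stop cluster, so [e] is inserted between them. /mobdinzusug/ → mobedinzusug.
Rule 3 (final devoicing): /g/ is a voiced stop in word-final position, so it devoices to [k]. /mobedinzusug/ → mobedinzusuk.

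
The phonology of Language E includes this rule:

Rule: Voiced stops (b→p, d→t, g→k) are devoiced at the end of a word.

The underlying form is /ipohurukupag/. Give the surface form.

/g/ is a voiced stop in word-final position, so it devoices to [k].
Surface form: [ipohurukupak].

ipohurukupak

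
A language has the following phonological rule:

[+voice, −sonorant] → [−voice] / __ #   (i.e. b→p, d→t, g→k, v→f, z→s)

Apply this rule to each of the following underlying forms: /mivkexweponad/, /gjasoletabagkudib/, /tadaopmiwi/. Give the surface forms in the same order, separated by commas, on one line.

/mivkexweponad/: /d/ is a voiced obstruent in word-final position, so it devoices to [t]. → [mivkexweponat].
/gjasoletabagkudib/: /b/ is a voiced obstruent in word-final position, so it devoices to [p]. → [gjasoletabagkudip].
/tadaopmiwi/: the rule's environment is not met; surfaces unchanged as [tadaopmiwi].

mivkexweponat, gjasoletabagkudip, tadaopmiwi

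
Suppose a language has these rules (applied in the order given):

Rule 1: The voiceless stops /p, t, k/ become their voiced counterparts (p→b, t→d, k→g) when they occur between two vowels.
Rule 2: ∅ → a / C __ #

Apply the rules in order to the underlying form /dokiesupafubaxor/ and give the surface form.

Rule 1 (intervocalic voicing): /k/ is a voiceless stop between vowels /o/ and /i/, so it voices to [g]. /p/ is a voiceless stop between vowels /u/ and /a/, so it voices to [b]. /dokiesupafubaxor/ → dogiesubafubaxor.
Rule 2 (final a-epenthesis): the form ends in the consonant /r/, so [a] is inserted word-finally. /dogiesubafubaxor/ → dogiesubafubaxora.

dogiesubafubaxora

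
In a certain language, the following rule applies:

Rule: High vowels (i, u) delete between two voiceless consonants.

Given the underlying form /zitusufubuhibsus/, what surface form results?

zitsfubuhibss

/u/ is a high vowel flanked by voiceless consonants /t/ and /s/, so it deletes.
/u/ is a high vowel flanked by voiceless consonants /s/ and /f/, so it deletes.
/u/ is a high vowel flanked by voiceless consonants /s/ and /s/, so it deletes.
Surface form: [zitsfubuhibss].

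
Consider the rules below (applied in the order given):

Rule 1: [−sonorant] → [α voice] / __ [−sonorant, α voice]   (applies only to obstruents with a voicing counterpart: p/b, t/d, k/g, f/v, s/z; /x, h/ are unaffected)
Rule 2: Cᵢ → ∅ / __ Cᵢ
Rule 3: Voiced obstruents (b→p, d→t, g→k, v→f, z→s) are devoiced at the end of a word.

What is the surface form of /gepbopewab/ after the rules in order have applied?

gebopewap

Rule 1 (regressive voicing assimilation): /p/ precedes the voiced obstruent /b/, so it voices to [b] by assimilation. /gepbopewab/ → gebbopewab.
Rule 2 (degemination): /bb/ is a geminate; the first /b/ deletes. /gebbopewab/ → gebopewab.
Rule 3 (final devoicing): /b/ is a voiced obstruent in word-final position, so it devoices to [p]. /gebopewab/ → gebopewap.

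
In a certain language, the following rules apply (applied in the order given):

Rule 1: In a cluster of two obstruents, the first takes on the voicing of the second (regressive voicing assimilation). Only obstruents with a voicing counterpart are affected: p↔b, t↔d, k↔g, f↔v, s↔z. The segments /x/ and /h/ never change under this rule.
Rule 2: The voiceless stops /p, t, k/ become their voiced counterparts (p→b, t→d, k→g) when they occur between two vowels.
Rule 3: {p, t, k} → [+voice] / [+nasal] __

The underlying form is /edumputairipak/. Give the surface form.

edumbudairibak

Rule 1 (regressive voicing assimilation): no segment meets the environment; /edumputairipak/ is unchanged.
Rule 2 (intervocalic voicing): /t/ is a voiceless stop between vowels /u/ and /a/, so it voices to [d]. /p/ is a voiceless stop between vowels /i/ and /a/, so it voices to [b]. /edumputairipak/ → edumpudairibak.
Rule 3 (post-nasal voicing): /p/ is a voiceless stop immediately after the nasal /m/, so it voices to [b]. /edumpudairibak/ → edumbudairibak.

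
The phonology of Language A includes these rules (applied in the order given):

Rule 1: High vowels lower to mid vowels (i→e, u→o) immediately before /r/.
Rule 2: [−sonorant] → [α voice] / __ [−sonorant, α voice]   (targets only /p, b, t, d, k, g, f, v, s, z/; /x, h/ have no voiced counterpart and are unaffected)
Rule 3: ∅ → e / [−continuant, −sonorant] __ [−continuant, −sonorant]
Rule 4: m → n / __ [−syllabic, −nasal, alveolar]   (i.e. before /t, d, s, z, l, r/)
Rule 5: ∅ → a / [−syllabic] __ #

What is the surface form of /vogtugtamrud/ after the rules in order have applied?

Rule 1 (pre-rhotic lowering): no segment meets the environment; /vogtugtamrud/ is unchanged.
Rule 2 (regressive voicing assimilation): /g/ precedes the voiceless obstruent /t/, so it devoices to [k] by assimilation. /g/ precedes the voiceless obstruent /t/, so it devoices to [k] by assimilation. /vogtugtamrud/ → voktuktamrud.
Rule 3 (stop-cluster e-epenthesis): /k/ and /t/ form a stop–stop cluster, so [e] is inserted between them. /k/ and /t/ form a stop–stop cluster, so [e] is inserted between them. /voktuktamrud/ → voketuketamrud.
Rule 4 (nasal place assimilation): /m/ precedes the alveolar consonant /r/, so it assimilates in place to [n]. /voketuketamrud/ → voketuketanrud.
Rule 5 (final a-epenthesis): the form ends in the consonant /d/, so [a] is inserted word-finally. /voketuketanrud/ → voketuketanruda.

voketuketanruda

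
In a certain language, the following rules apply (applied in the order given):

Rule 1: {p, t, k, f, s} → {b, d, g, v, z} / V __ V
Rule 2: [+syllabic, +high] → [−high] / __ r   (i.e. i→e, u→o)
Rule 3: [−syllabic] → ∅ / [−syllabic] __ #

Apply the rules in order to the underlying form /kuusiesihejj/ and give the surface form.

Rule 1 (intervocalic voicing): /s/ is a voiceless obstruent between vowels /u/ and /i/, so it voices to [z]. /s/ is a voiceless obstruent between vowels /e/ and /i/, so it voices to [z]. /kuusiesihejj/ → kuuziezihejj.
Rule 2 (pre-rhotic lowering): no segment meets the environment; /kuuziezihejj/ is unchanged.
Rule 3 (final cluster simplification): /j/ is the second consonant of a word-final cluster /jj/, so it deletes. /kuuziezihejj/ → kuuziezihej.

kuuziezihej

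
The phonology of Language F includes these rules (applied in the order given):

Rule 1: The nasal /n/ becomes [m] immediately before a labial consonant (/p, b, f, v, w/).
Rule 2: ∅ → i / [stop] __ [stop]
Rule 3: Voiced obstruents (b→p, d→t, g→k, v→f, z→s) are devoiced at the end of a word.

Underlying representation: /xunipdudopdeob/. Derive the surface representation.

xunipidudopideop

Rule 1 (nasal place assimilation): no segment meets the environment; /xunipdudopdeob/ is unchanged.
Rule 2 (stop-cluster i-epenthesis): /p/ and /d/ form a stop–stop cluster, so [i] is inserted between them. /p/ and /d/ form a stop–stop cluster, so [i] is inserted between them. /xunipdudopdeob/ → xunipidudopideob.
Rule 3 (final devoicing): /b/ is a voiced obstruent in word-final position, so it devoices to [p]. /xunipidudopideob/ → xunipidudopideop.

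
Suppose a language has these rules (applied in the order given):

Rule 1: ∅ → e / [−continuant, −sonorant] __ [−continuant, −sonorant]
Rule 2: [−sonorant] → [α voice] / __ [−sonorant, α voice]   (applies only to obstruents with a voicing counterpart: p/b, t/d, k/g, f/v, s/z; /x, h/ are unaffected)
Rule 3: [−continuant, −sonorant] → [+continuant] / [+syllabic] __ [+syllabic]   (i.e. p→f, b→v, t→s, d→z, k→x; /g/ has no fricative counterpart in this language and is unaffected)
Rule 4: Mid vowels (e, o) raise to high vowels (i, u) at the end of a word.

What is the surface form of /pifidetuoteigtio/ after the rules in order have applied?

Rule 1 (stop-cluster e-epenthesis): /g/ and /t/ form a stop–stop cluster, so [e] is inserted between them. /pifidetuoteigtio/ → pifidetuoteigetio.
Rule 2 (regressive voicing assimilation): no segment meets the environment; /pifidetuoteigetio/ is unchanged.
Rule 3 (intervocalic spirantization): /d/ is a stop between vowels /i/ and /e/, so it spirantizes to the fricative [z]. /t/ is a stop between vowels /e/ and /u/, so it spirantizes to the fricative [s]. /t/ is a stop between vowels /o/ and /e/, so it spirantizes to the fricative [s]. /t/ is a stop between vowels /e/ and /i/, so it spirantizes to the fricative [s]. /pifidetuoteigetio/ → pifizesuoseigesio.
Rule 4 (final vowel raising): /o/ is a mid vowel in word-final position, so it raises to [u]. /pifizesuoseigesio/ → pifizesuoseigesiu.

pifizesuoseigesiu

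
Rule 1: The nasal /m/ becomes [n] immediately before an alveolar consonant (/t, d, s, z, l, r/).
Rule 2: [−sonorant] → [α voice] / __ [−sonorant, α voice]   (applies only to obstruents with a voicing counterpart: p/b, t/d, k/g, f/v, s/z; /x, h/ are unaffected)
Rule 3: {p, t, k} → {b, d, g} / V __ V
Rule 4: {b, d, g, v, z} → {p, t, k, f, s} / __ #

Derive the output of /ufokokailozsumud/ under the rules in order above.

ufogogailossumut

Rule 1 (nasal place assimilation): no segment meets the environment; /ufokokailozsumud/ is unchanged.
Rule 2 (regressive voicing assimilation): /z/ precedes the voiceless obstruent /s/, so it devoices to [s] by assimilation. /ufokokailozsumud/ → ufokokailossumud.
Rule 3 (intervocalic voicing): /k/ is a voiceless stop between vowels /o/ and /o/, so it voices to [g]. /k/ is a voiceless stop between vowels /o/ and /a/, so it voices to [g]. /ufokokailossumud/ → ufogogailossumud.
Rule 4 (final devoicing): /d/ is a voiced obstruent in word-final position, so it devoices to [t]. /ufogogailossumud/ → ufogogailossumut.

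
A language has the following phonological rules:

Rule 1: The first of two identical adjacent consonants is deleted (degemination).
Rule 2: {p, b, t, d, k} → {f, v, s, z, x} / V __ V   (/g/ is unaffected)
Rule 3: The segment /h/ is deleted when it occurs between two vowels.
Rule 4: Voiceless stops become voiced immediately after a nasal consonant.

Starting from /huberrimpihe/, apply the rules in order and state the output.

huverimbie

Rule 1 (degemination): /rr/ is a geminate; the first /r/ deletes. /huberrimpihe/ → huberimpihe.
Rule 2 (intervocalic spirantization): /b/ is a stop between vowels /u/ and /e/, so it spirantizes to the fricative [v]. /huberimpihe/ → huverimpihe.
Rule 3 (intervocalic h-deletion): /h/ occurs between vowels /i/ and /e/, so it deletes. /huverimpihe/ → huverimpie.
Rule 4 (post-nasal voicing): /p/ is a voiceless stop immediately after the nasal /m/, so it voices to [b]. /huverimpie/ → huverimbie.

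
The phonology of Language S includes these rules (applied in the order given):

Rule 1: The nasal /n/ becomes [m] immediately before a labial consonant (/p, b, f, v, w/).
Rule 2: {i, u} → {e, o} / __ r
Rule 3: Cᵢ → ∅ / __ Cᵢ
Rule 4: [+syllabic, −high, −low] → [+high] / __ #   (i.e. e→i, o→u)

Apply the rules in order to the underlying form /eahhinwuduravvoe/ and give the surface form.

eahimwudoravoi

Rule 1 (nasal place assimilation): /n/ precedes the labial consonant /w/, so it assimilates in place to [m]. /eahhinwuduravvoe/ → eahhimwuduravvoe.
Rule 2 (pre-rhotic lowering): /u/ is a high vowel immediately before /r/, so it lowers to [o]. /eahhimwuduravvoe/ → eahhimwudoravvoe.
Rule 3 (degemination): /hh/ is a geminate; the first /h/ deletes. /vv/ is a geminate; the first /v/ deletes. /eahhimwudoravvoe/ → eahimwudoravoe.
Rule 4 (final vowel raising): /e/ is a mid vowel in word-final position, so it raises to [i]. /eahimwudoravoe/ → eahimwudoravoi.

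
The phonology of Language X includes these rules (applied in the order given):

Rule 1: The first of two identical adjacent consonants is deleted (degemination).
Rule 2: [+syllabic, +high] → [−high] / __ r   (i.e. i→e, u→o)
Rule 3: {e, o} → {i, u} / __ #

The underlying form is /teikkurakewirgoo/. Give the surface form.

Rule 1 (degemination): /kk/ is a geminate; the first /k/ deletes. /teikkurakewirgoo/ → teikurakewirgoo.
Rule 2 (pre-rhotic lowering): /u/ is a high vowel immediately before /r/, so it lowers to [o]. /i/ is a high vowel immediately before /r/, so it lowers to [e]. /teikurakewirgoo/ → teikorakewergoo.
Rule 3 (final vowel raising): /o/ is a mid vowel in word-final position, so it raises to [u]. /teikorakewergoo/ → teikorakewergou.

teikorakewergou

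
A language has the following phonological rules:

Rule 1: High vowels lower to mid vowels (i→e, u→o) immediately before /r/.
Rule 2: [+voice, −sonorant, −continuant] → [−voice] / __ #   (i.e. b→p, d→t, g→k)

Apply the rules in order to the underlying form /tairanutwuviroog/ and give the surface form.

taeranutwuverook

Rule 1 (pre-rhotic lowering): /i/ is a high vowel immediately before /r/, so it lowers to [e]. /i/ is a high vowel immediately before /r/, so it lowers to [e]. /tairanutwuviroog/ → taeranutwuveroog.
Rule 2 (final devoicing): /g/ is a voiced stop in word-final position, so it devoices to [k]. /taeranutwuveroog/ → taeranutwuverook.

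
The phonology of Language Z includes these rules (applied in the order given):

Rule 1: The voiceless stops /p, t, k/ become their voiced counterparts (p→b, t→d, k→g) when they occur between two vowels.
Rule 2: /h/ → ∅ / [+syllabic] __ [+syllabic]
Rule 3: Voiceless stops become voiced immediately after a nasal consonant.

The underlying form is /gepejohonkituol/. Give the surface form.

gebejoongiduol

Rule 1 (intervocalic voicing): /p/ is a voiceless stop between vowels /e/ and /e/, so it voices to [b]. /t/ is a voiceless stop between vowels /i/ and /u/, so it voices to [d]. /gepejohonkituol/ → gebejohonkiduol.
Rule 2 (intervocalic h-deletion): /h/ occurs between vowels /o/ and /o/, so it deletes. /gebejohonkiduol/ → gebejoonkiduol.
Rule 3 (post-nasal voicing): /k/ is a voiceless stop immediately after the nasal /n/, so it voices to [g]. /gebejoonkiduol/ → gebejoongiduol.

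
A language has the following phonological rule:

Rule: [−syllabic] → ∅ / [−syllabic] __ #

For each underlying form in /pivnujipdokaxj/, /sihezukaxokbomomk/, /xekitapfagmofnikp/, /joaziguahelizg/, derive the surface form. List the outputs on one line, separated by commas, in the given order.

/pivnujipdokaxj/: /j/ is the second consonant of a word-final cluster /xj/, so it deletes. → [pivnujipdokax].
/sihezukaxokbomomk/: /k/ is the second consonant of a word-final cluster /mk/, so it deletes. → [sihezukaxokbomom].
/xekitapfagmofnikp/: /p/ is the second consonant of a word-final cluster /kp/, so it deletes. → [xekitapfagmofnik].
/joaziguahelizg/: /g/ is the second consonant of a word-final cluster /zg/, so it deletes. → [joaziguaheliz].

pivnujipdokax, sihezukaxokbomom, xekitapfagmofnik, joaziguaheliz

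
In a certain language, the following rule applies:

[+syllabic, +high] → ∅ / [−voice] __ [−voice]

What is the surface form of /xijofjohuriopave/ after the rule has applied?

xijofjohuriopave

No segment of /xijofjohuriopave/ meets the structural description of the rule, so the form surfaces unchanged.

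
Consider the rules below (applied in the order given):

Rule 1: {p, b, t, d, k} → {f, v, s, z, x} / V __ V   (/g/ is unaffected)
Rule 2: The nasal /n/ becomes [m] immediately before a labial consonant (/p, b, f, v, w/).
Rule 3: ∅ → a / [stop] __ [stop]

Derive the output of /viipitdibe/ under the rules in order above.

Rule 1 (intervocalic spirantization): /p/ is a stop between vowels /i/ and /i/, so it spirantizes to the fricative [f]. /b/ is a stop between vowels /i/ and /e/, so it spirantizes to the fricative [v]. /viipitdibe/ → viifitdive.
Rule 2 (nasal place assimilation): no segment meets the environment; /viifitdive/ is unchanged.
Rule 3 (stop-cluster a-epenthesis): /t/ and /d/ form a stop–stop cluster, so [a] is inserted between them. /viifitdive/ → viifitadive.

viifitadive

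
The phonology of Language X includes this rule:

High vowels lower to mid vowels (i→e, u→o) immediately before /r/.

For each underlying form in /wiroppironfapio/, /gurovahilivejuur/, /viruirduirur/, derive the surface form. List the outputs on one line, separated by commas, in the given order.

/wiroppironfapio/: /i/ is a high vowel immediately before /r/, so it lowers to [e]. /i/ is a high vowel immediately before /r/, so it lowers to [e]. → [weropperonfapio].
/gurovahilivejuur/: /u/ is a high vowel immediately before /r/, so it lowers to [o]. /u/ is a high vowel immediately before /r/, so it lowers to [o]. → [gorovahilivejuor].
/viruirduirur/: /i/ is a high vowel immediately before /r/, so it lowers to [e]. /i/ is a high vowel immediately before /r/, so it lowers to [e]. /i/ is a high vowel immediately before /r/, so it lowers to [e]. /u/ is a high vowel immediately before /r/, so it lowers to [o]. → [veruerdueror].

weropperonfapio, gorovahilivejuor, veruerdueror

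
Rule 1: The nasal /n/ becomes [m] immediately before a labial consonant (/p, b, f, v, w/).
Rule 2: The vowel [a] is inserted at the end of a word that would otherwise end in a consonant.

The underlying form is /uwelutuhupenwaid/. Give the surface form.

uwelutuhupemwaida

Rule 1 (nasal place assimilation): /n/ precedes the labial consonant /w/, so it assimilates in place to [m]. /uwelutuhupenwaid/ → uwelutuhupemwaid.
Rule 2 (final a-epenthesis): the form ends in the consonant /d/, so [a] is inserted word-finally. /uwelutuhupemwaid/ → uwelutuhupemwaida.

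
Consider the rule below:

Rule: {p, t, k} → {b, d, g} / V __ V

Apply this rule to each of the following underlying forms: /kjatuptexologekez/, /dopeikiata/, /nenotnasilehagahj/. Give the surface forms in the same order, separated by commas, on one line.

kjaduptexologegez, dobeigiada, nenotnasilehagahj

/kjatuptexologekez/: /t/ is a voiceless stop between vowels /a/ and /u/, so it voices to [d]. /k/ is a voiceless stop between vowels /e/ and /e/, so it voices to [g]. → [kjaduptexologegez].
/dopeikiata/: /p/ is a voiceless stop between vowels /o/ and /e/, so it voices to [b]. /k/ is a voiceless stop between vowels /i/ and /i/, so it voices to [g]. /t/ is a voiceless stop between vowels /a/ and /a/, so it voices to [d]. → [dobeigiada].
/nenotnasilehagahj/: the rule's environment is not met; surfaces unchanged as [nenotnasilehagahj].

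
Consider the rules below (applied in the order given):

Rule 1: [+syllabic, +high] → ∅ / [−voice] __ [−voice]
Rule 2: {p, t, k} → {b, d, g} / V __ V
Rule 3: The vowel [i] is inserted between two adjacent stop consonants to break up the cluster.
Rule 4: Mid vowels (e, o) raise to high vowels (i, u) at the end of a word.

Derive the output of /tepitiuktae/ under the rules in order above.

tepitiukitai

Rule 1 (high vowel syncope): /i/ is a high vowel flanked by voiceless consonants /p/ and /t/, so it deletes. /tepitiuktae/ → teptiuktae.
Rule 2 (intervocalic voicing): no segment meets the environment; /teptiuktae/ is unchanged.
Rule 3 (stop-cluster i-epenthesis): /p/ and /t/ form a stop–stop cluster, so [i] is inserted between them. /k/ and /t/ form a stop–stop cluster, so [i] is inserted between them. /teptiuktae/ → tepitiukitae.
Rule 4 (final vowel raising): /e/ is a mid vowel in word-final position, so it raises to [i]. /tepitiukitae/ → tepitiukitai.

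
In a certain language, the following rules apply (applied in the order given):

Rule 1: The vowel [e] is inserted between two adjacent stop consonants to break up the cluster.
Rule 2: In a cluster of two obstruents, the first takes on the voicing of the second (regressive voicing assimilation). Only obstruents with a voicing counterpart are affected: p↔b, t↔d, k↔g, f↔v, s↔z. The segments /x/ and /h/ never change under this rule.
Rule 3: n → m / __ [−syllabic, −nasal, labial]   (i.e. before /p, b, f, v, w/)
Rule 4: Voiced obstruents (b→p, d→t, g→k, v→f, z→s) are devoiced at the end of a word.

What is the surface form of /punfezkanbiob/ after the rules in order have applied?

Rule 1 (stop-cluster e-epenthesis): no segment meets the environment; /punfezkanbiob/ is unchanged.
Rule 2 (regressive voicing assimilation): /z/ precedes the voiceless obstruent /k/, so it devoices to [s] by assimilation. /punfezkanbiob/ → punfeskanbiob.
Rule 3 (nasal place assimilation): /n/ precedes the labial consonant /f/, so it assimilates in place to [m]. /n/ precedes the labial consonant /b/, so it assimilates in place to [m]. /punfeskanbiob/ → pumfeskambiob.
Rule 4 (final devoicing): /b/ is a voiced obstruent in word-final position, so it devoices to [p]. /pumfeskambiob/ → pumfeskambiop.

pumfeskambiop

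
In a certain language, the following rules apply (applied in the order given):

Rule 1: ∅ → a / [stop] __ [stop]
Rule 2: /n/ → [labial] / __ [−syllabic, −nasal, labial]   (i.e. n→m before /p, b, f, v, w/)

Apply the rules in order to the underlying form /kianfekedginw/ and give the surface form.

kiamfekedagimw

Rule 1 (stop-cluster a-epenthesis): /d/ and /g/ form a stop–stop cluster, so [a] is inserted between them. /kianfekedginw/ → kianfekedaginw.
Rule 2 (nasal place assimilation): /n/ precedes the labial consonant /f/, so it assimilates in place to [m]. /n/ precedes the labial consonant /w/, so it assimilates in place to [m]. /kianfekedaginw/ → kiamfekedagimw.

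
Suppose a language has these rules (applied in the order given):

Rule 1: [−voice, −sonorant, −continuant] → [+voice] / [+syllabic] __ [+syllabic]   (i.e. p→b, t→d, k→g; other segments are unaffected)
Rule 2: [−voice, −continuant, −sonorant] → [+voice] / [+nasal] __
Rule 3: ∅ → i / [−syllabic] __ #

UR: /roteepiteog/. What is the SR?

rodeebideogi

Rule 1 (intervocalic voicing): /t/ is a voiceless stop between vowels /o/ and /e/, so it voices to [d]. /p/ is a voiceless stop between vowels /e/ and /i/, so it voices to [b]. /t/ is a voiceless stop between vowels /i/ and /e/, so it voices to [d]. /roteepiteog/ → rodeebideog.
Rule 2 (post-nasal voicing): no segment meets the environment; /rodeebideog/ is unchanged.
Rule 3 (final i-epenthesis): the form ends in the consonant /g/, so [i] is inserted word-finally. /rodeebideog/ → rodeebideogi.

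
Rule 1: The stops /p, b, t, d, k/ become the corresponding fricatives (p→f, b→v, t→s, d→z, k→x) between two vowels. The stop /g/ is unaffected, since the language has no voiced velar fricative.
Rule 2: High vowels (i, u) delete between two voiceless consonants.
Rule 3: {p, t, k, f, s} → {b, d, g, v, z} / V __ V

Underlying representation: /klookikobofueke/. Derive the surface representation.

Rule 1 (intervocalic spirantization): /k/ is a stop between vowels /o/ and /i/, so it spirantizes to the fricative [x]. /k/ is a stop between vowels /i/ and /o/, so it spirantizes to the fricative [x]. /b/ is a stop between vowels /o/ and /o/, so it spirantizes to the fricative [v]. /k/ is a stop between vowels /e/ and /e/, so it spirantizes to the fricative [x]. /klookikobofueke/ → klooxixovofuexe.
Rule 2 (high vowel syncope): /i/ is a high vowel flanked by voiceless consonants /x/ and /x/, so it deletes. /klooxixovofuexe/ → klooxxovofuexe.
Rule 3 (intervocalic voicing): /f/ is a voiceless obstruent between vowels /o/ and /u/, so it voices to [v]. /klooxxovofuexe/ → klooxxovovuexe.

klooxxovovuexe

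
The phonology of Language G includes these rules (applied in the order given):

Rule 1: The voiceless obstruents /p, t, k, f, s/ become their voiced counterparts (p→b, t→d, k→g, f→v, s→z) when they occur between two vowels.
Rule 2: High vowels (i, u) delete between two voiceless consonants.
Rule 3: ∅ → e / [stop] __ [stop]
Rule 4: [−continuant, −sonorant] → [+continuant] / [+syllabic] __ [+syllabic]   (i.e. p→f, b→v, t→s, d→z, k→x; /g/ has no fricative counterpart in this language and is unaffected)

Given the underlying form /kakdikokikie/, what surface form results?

kaxezigogigie

Rule 1 (intervocalic voicing): /k/ is a voiceless obstruent between vowels /i/ and /o/, so it voices to [g]. /k/ is a voiceless obstruent between vowels /o/ and /i/, so it voices to [g]. /k/ is a voiceless obstruent between vowels /i/ and /i/, so it voices to [g]. /kakdikokikie/ → kakdigogigie.
Rule 2 (high vowel syncope): no segment meets the environment; /kakdigogigie/ is unchanged.
Rule 3 (stop-cluster e-epenthesis): /k/ and /d/ form a stop–stop cluster, so [e] is inserted between them. /kakdigogigie/ → kakedigogigie.
Rule 4 (intervocalic spirantization): /k/ is a stop between vowels /a/ and /e/, so it spirantizes to the fricative [x]. /d/ is a stop between vowels /e/ and /i/, so it spirantizes to the fricative [z]. /kakedigogigie/ → kaxezigogigie.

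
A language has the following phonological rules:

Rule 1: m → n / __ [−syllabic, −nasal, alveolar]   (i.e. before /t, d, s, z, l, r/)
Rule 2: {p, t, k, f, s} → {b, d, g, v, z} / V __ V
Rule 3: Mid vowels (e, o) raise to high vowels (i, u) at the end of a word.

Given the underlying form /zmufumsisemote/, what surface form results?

Rule 1 (nasal place assimilation): /m/ precedes the alveolar consonant /s/, so it assimilates in place to [n]. /zmufumsisemote/ → zmufunsisemote.
Rule 2 (intervocalic voicing): /f/ is a voiceless obstruent between vowels /u/ and /u/, so it voices to [v]. /s/ is a voiceless obstruent between vowels /i/ and /e/, so it voices to [z]. /t/ is a voiceless obstruent between vowels /o/ and /e/, so it voices to [d]. /zmufunsisemote/ → zmuvunsizemode.
Rule 3 (final vowel raising): /e/ is a mid vowel in word-final position, so it raises to [i]. /zmuvunsizemode/ → zmuvunsizemodi.

zmuvunsizemodi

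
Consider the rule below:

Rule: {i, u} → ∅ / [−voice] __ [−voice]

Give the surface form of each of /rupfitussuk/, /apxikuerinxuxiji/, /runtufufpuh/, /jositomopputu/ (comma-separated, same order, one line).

rupftssk, apxkuerinxxiji, runtffph, jostomopptu

/rupfitussuk/: /i/ is a high vowel flanked by voiceless consonants /f/ and /t/, so it deletes. /u/ is a high vowel flanked by voiceless consonants /t/ and /s/, so it deletes. /u/ is a high vowel flanked by voiceless consonants /s/ and /k/, so it deletes. → [rupftssk].
/apxikuerinxuxiji/: /i/ is a high vowel flanked by voiceless consonants /x/ and /k/, so it deletes. /u/ is a high vowel flanked by voiceless consonants /x/ and /x/, so it deletes. → [apxkuerinxxiji].
/runtufufpuh/: /u/ is a high vowel flanked by voiceless consonants /t/ and /f/, so it deletes. /u/ is a high vowel flanked by voiceless consonants /f/ and /f/, so it deletes. /u/ is a high vowel flanked by voiceless consonants /p/ and /h/, so it deletes. → [runtffph].
/jositomopputu/: /i/ is a high vowel flanked by voiceless consonants /s/ and /t/, so it deletes. /u/ is a high vowel flanked by voiceless consonants /p/ and /t/, so it deletes. → [jostomopptu].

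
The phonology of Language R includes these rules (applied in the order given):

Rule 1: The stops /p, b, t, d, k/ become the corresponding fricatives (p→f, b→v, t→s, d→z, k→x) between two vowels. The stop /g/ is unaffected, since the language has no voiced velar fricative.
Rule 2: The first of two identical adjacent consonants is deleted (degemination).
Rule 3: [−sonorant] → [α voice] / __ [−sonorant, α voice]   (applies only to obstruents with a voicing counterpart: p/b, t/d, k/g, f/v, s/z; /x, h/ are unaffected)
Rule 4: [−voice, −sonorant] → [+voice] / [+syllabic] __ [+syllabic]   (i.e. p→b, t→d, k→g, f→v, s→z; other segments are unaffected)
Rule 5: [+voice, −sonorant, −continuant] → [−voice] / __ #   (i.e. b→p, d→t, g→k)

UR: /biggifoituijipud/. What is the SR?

Rule 1 (intervocalic spirantization): /t/ is a stop between vowels /i/ and /u/, so it spirantizes to the fricative [s]. /p/ is a stop between vowels /i/ and /u/, so it spirantizes to the fricative [f]. /biggifoituijipud/ → biggifoisuijifud.
Rule 2 (degemination): /gg/ is a geminate; the first /g/ deletes. /biggifoisuijifud/ → bigifoisuijifud.
Rule 3 (regressive voicing assimilation): no segment meets the environment; /bigifoisuijifud/ is unchanged.
Rule 4 (intervocalic voicing): /f/ is a voiceless obstruent between vowels /i/ and /o/, so it voices to [v]. /s/ is a voiceless obstruent between vowels /i/ and /u/, so it voices to [z]. /f/ is a voiceless obstruent between vowels /i/ and /u/, so it voices to [v]. /bigifoisuijifud/ → bigivoizuijivud.
Rule 5 (final devoicing): /d/ is a voiced stop in word-final position, so it devoices to [t]. /bigivoizuijivud/ → bigivoizuijivut.

bigivoizuijivut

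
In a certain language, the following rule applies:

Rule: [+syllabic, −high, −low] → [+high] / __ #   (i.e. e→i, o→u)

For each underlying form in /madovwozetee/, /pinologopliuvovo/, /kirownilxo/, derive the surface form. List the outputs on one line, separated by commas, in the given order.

/madovwozetee/: /e/ is a mid vowel in word-final position, so it raises to [i]. → [madovwozetei].
/pinologopliuvovo/: /o/ is a mid vowel in word-final position, so it raises to [u]. → [pinologopliuvovu].
/kirownilxo/: /o/ is a mid vowel in word-final position, so it raises to [u]. → [kirownilxu].

madovwozetei, pinologopliuvovu, kirownilxu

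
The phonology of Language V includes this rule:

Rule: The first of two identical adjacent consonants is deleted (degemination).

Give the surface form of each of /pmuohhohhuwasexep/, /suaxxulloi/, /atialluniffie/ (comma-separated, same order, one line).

pmuohohuwasexep, suaxuloi, atialunifie

/pmuohhohhuwasexep/: /hh/ is a geminate; the first /h/ deletes. /hh/ is a geminate; the first /h/ deletes. → [pmuohohuwasexep].
/suaxxulloi/: /xx/ is a geminate; the first /x/ deletes. /ll/ is a geminate; the first /l/ deletes. → [suaxuloi].
/atialluniffie/: /ll/ is a geminate; the first /l/ deletes. /ff/ is a geminate; the first /f/ deletes. → [atialunifie].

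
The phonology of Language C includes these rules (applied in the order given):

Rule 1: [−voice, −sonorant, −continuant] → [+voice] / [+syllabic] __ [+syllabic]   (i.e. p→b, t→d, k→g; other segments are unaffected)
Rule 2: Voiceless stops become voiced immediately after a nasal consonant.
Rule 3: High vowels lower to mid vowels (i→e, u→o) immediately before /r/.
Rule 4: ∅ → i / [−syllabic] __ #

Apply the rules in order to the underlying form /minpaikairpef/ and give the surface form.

minbaigaerpefi

Rule 1 (intervocalic voicing): /k/ is a voiceless stop between vowels /i/ and /a/, so it voices to [g]. /minpaikairpef/ → minpaigairpef.
Rule 2 (post-nasal voicing): /p/ is a voiceless stop immediately after the nasal /n/, so it voices to [b]. /minpaigairpef/ → minbaigairpef.
Rule 3 (pre-rhotic lowering): /i/ is a high vowel immediately before /r/, so it lowers to [e]. /minbaigairpef/ → minbaigaerpef.
Rule 4 (final i-epenthesis): the form ends in the consonant /f/, so [i] is inserted word-finally. /minbaigaerpef/ → minbaigaerpefi.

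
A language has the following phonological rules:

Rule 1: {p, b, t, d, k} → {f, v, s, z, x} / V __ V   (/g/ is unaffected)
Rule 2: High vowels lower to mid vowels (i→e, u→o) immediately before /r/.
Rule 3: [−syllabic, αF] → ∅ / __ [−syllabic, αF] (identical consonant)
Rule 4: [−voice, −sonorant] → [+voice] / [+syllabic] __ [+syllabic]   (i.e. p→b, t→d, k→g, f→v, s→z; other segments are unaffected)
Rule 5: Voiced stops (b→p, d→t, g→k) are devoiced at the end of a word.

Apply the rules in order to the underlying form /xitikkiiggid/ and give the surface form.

xizigiigit

Rule 1 (intervocalic spirantization): /t/ is a stop between vowels /i/ and /i/, so it spirantizes to the fricative [s]. /xitikkiiggid/ → xisikkiiggid.
Rule 2 (pre-rhotic lowering): no segment meets the environment; /xisikkiiggid/ is unchanged.
Rule 3 (degemination): /kk/ is a geminate; the first /k/ deletes. /gg/ is a geminate; the first /g/ deletes. /xisikkiiggid/ → xisikiigid.
Rule 4 (intervocalic voicing): /s/ is a voiceless obstruent between vowels /i/ and /i/, so it voices to [z]. /k/ is a voiceless obstruent between vowels /i/ and /i/, so it voices to [g]. /xisikiigid/ → xizigiigid.
Rule 5 (final devoicing): /d/ is a voiced stop in word-final position, so it devoices to [t]. /xizigiigid/ → xizigiigit.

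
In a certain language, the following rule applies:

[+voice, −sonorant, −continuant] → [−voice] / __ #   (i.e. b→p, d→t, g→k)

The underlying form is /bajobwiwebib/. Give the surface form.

Scanning /bajobwiwebib/: /b/ at position 1 is not in the conditioning environment; /b/ at position 5 is not in the conditioning environment; /b/ at position 10 is not in the conditioning environment; /b/ is a voiced stop in word-final position, so it devoices to [p].
Result: [bajobwiwebip].

bajobwiwebip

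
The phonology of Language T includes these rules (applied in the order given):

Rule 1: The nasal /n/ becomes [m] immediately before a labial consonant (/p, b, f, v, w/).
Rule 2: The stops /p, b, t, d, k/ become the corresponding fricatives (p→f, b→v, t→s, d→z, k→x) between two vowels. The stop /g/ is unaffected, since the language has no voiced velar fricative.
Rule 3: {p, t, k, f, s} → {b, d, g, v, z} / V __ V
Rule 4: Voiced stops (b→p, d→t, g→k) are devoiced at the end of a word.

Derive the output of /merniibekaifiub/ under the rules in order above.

Rule 1 (nasal place assimilation): no segment meets the environment; /merniibekaifiub/ is unchanged.
Rule 2 (intervocalic spirantization): /b/ is a stop between vowels /i/ and /e/, so it spirantizes to the fricative [v]. /k/ is a stop between vowels /e/ and /a/, so it spirantizes to the fricative [x]. /merniibekaifiub/ → merniivexaifiub.
Rule 3 (intervocalic voicing): /f/ is a voiceless obstruent between vowels /i/ and /i/, so it voices to [v]. /merniivexaifiub/ → merniivexaiviub.
Rule 4 (final devoicing): /b/ is a voiced stop in word-final position, so it devoices to [p]. /merniivexaiviub/ → merniivexaiviup.

merniivexaiviup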